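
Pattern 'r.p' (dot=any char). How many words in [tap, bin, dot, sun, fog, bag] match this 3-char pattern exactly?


Pattern 'r.p' means: starts with 'r', any single char, ends with 'p'.
Checking each word (must be exactly 3 chars):
  'tap' (len=3): no
  'bin' (len=3): no
  'dot' (len=3): no
  'sun' (len=3): no
  'fog' (len=3): no
  'bag' (len=3): no
Matching words: []
Total: 0

0


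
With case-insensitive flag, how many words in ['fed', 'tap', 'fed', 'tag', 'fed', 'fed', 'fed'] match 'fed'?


Case-insensitive matching: compare each word's lowercase form to 'fed'.
  'fed' -> lower='fed' -> MATCH
  'tap' -> lower='tap' -> no
  'fed' -> lower='fed' -> MATCH
  'tag' -> lower='tag' -> no
  'fed' -> lower='fed' -> MATCH
  'fed' -> lower='fed' -> MATCH
  'fed' -> lower='fed' -> MATCH
Matches: ['fed', 'fed', 'fed', 'fed', 'fed']
Count: 5

5


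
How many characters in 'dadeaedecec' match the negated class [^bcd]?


Negated class [^bcd] matches any char NOT in {b, c, d}
Scanning 'dadeaedecec':
  pos 0: 'd' -> no (excluded)
  pos 1: 'a' -> MATCH
  pos 2: 'd' -> no (excluded)
  pos 3: 'e' -> MATCH
  pos 4: 'a' -> MATCH
  pos 5: 'e' -> MATCH
  pos 6: 'd' -> no (excluded)
  pos 7: 'e' -> MATCH
  pos 8: 'c' -> no (excluded)
  pos 9: 'e' -> MATCH
  pos 10: 'c' -> no (excluded)
Total matches: 6

6


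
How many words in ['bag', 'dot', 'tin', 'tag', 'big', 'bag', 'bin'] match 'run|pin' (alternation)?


Alternation 'run|pin' matches either 'run' or 'pin'.
Checking each word:
  'bag' -> no
  'dot' -> no
  'tin' -> no
  'tag' -> no
  'big' -> no
  'bag' -> no
  'bin' -> no
Matches: []
Count: 0

0


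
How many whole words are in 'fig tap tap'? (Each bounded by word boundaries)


Word boundaries (\b) mark the start/end of each word.
Text: 'fig tap tap'
Splitting by whitespace:
  Word 1: 'fig'
  Word 2: 'tap'
  Word 3: 'tap'
Total whole words: 3

3


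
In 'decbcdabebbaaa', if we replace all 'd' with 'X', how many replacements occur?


re.sub('d', 'X', text) replaces every occurrence of 'd' with 'X'.
Text: 'decbcdabebbaaa'
Scanning for 'd':
  pos 0: 'd' -> replacement #1
  pos 5: 'd' -> replacement #2
Total replacements: 2

2


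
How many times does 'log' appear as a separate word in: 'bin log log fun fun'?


Scanning each word for exact match 'log':
  Word 1: 'bin' -> no
  Word 2: 'log' -> MATCH
  Word 3: 'log' -> MATCH
  Word 4: 'fun' -> no
  Word 5: 'fun' -> no
Total matches: 2

2


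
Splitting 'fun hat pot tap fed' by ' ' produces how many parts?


Splitting by ' ' breaks the string at each occurrence of the separator.
Text: 'fun hat pot tap fed'
Parts after split:
  Part 1: 'fun'
  Part 2: 'hat'
  Part 3: 'pot'
  Part 4: 'tap'
  Part 5: 'fed'
Total parts: 5

5


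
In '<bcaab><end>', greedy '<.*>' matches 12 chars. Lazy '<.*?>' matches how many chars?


Greedy '<.*>' tries to match as MUCH as possible.
Lazy '<.*?>' tries to match as LITTLE as possible.

String: '<bcaab><end>'
Greedy '<.*>' starts at first '<' and extends to the LAST '>': '<bcaab><end>' (12 chars)
Lazy '<.*?>' starts at first '<' and stops at the FIRST '>': '<bcaab>' (7 chars)

7


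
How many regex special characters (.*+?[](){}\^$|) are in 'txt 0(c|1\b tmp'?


Regex special characters are: . * + ? [ ] ( ) { } \ ^ $ |
Scanning 'txt 0(c|1\b tmp':
  pos 5: '(' -> SPECIAL
  pos 7: '|' -> SPECIAL
  pos 9: '\' -> SPECIAL
Special chars found: ['(', '|', '\\']
Total: 3

3


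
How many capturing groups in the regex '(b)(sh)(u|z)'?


To count capturing groups, count each '(' that starts a group.
Pattern: '(b)(sh)(u|z)'
Walking through the pattern:
  Position 0: '(' -> group #1
  Position 3: '(' -> group #2
  Position 7: '(' -> group #3
Total capturing groups: 3

3


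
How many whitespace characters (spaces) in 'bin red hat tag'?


\s matches whitespace characters (spaces, tabs, etc.).
Text: 'bin red hat tag'
This text has 4 words separated by spaces.
Number of spaces = number of words - 1 = 4 - 1 = 3

3


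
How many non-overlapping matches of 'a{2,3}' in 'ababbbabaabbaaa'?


Pattern 'a{2,3}' matches between 2 and 3 consecutive a's (greedy).
String: 'ababbbabaabbaaa'
Finding runs of a's and applying greedy matching:
  Run at pos 0: 'a' (length 1)
  Run at pos 2: 'a' (length 1)
  Run at pos 6: 'a' (length 1)
  Run at pos 8: 'aa' (length 2)
  Run at pos 12: 'aaa' (length 3)
Matches: ['aa', 'aaa']
Count: 2

2


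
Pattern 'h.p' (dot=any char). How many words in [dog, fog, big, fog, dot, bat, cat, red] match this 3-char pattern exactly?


Pattern 'h.p' means: starts with 'h', any single char, ends with 'p'.
Checking each word (must be exactly 3 chars):
  'dog' (len=3): no
  'fog' (len=3): no
  'big' (len=3): no
  'fog' (len=3): no
  'dot' (len=3): no
  'bat' (len=3): no
  'cat' (len=3): no
  'red' (len=3): no
Matching words: []
Total: 0

0


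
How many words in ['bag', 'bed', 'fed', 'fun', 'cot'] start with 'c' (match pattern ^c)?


Pattern ^c anchors to start of word. Check which words begin with 'c':
  'bag' -> no
  'bed' -> no
  'fed' -> no
  'fun' -> no
  'cot' -> MATCH (starts with 'c')
Matching words: ['cot']
Count: 1

1


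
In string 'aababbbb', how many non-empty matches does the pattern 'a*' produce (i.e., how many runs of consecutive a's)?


Pattern 'a*' matches zero or more a's. We want non-empty runs of consecutive a's.
String: 'aababbbb'
Walking through the string to find runs of a's:
  Run 1: positions 0-1 -> 'aa'
  Run 2: positions 3-3 -> 'a'
Non-empty runs found: ['aa', 'a']
Count: 2

2


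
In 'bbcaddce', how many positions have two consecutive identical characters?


Looking for consecutive identical characters in 'bbcaddce':
  pos 0-1: 'b' vs 'b' -> MATCH ('bb')
  pos 1-2: 'b' vs 'c' -> different
  pos 2-3: 'c' vs 'a' -> different
  pos 3-4: 'a' vs 'd' -> different
  pos 4-5: 'd' vs 'd' -> MATCH ('dd')
  pos 5-6: 'd' vs 'c' -> different
  pos 6-7: 'c' vs 'e' -> different
Consecutive identical pairs: ['bb', 'dd']
Count: 2

2


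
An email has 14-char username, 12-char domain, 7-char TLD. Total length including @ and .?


An email address has format: username@domain.tld
Username length: 14
'@' character: 1
Domain length: 12
'.' character: 1
TLD length: 7
Total = 14 + 1 + 12 + 1 + 7 = 35

35


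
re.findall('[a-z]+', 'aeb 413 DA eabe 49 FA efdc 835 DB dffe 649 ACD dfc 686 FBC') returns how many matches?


Pattern '[a-z]+' finds one or more lowercase letters.
Text: 'aeb 413 DA eabe 49 FA efdc 835 DB dffe 649 ACD dfc 686 FBC'
Scanning for matches:
  Match 1: 'aeb'
  Match 2: 'eabe'
  Match 3: 'efdc'
  Match 4: 'dffe'
  Match 5: 'dfc'
Total matches: 5

5


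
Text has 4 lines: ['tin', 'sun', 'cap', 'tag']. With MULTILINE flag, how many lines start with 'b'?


With MULTILINE flag, ^ matches the start of each line.
Lines: ['tin', 'sun', 'cap', 'tag']
Checking which lines start with 'b':
  Line 1: 'tin' -> no
  Line 2: 'sun' -> no
  Line 3: 'cap' -> no
  Line 4: 'tag' -> no
Matching lines: []
Count: 0

0


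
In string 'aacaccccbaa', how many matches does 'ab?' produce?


Pattern 'ab?' matches 'a' optionally followed by 'b'.
String: 'aacaccccbaa'
Scanning left to right for 'a' then checking next char:
  Match 1: 'a' (a not followed by b)
  Match 2: 'a' (a not followed by b)
  Match 3: 'a' (a not followed by b)
  Match 4: 'a' (a not followed by b)
  Match 5: 'a' (a not followed by b)
Total matches: 5

5


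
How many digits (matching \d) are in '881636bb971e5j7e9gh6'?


\d matches any digit 0-9.
Scanning '881636bb971e5j7e9gh6':
  pos 0: '8' -> DIGIT
  pos 1: '8' -> DIGIT
  pos 2: '1' -> DIGIT
  pos 3: '6' -> DIGIT
  pos 4: '3' -> DIGIT
  pos 5: '6' -> DIGIT
  pos 8: '9' -> DIGIT
  pos 9: '7' -> DIGIT
  pos 10: '1' -> DIGIT
  pos 12: '5' -> DIGIT
  pos 14: '7' -> DIGIT
  pos 16: '9' -> DIGIT
  pos 19: '6' -> DIGIT
Digits found: ['8', '8', '1', '6', '3', '6', '9', '7', '1', '5', '7', '9', '6']
Total: 13

13


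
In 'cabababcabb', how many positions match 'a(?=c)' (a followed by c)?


Lookahead 'a(?=c)' matches 'a' only when followed by 'c'.
String: 'cabababcabb'
Checking each position where char is 'a':
  pos 1: 'a' -> no (next='b')
  pos 3: 'a' -> no (next='b')
  pos 5: 'a' -> no (next='b')
  pos 8: 'a' -> no (next='b')
Matching positions: []
Count: 0

0


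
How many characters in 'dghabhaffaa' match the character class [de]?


Character class [de] matches any of: {d, e}
Scanning string 'dghabhaffaa' character by character:
  pos 0: 'd' -> MATCH
  pos 1: 'g' -> no
  pos 2: 'h' -> no
  pos 3: 'a' -> no
  pos 4: 'b' -> no
  pos 5: 'h' -> no
  pos 6: 'a' -> no
  pos 7: 'f' -> no
  pos 8: 'f' -> no
  pos 9: 'a' -> no
  pos 10: 'a' -> no
Total matches: 1

1


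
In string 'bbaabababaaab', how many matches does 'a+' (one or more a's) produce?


Pattern 'a+' matches one or more consecutive a's.
String: 'bbaabababaaab'
Scanning for runs of a:
  Match 1: 'aa' (length 2)
  Match 2: 'a' (length 1)
  Match 3: 'a' (length 1)
  Match 4: 'aaa' (length 3)
Total matches: 4

4


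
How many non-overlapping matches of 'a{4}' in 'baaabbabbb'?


Pattern 'a{4}' matches exactly 4 consecutive a's (greedy, non-overlapping).
String: 'baaabbabbb'
Scanning for runs of a's:
  Run at pos 1: 'aaa' (length 3) -> 0 match(es)
  Run at pos 6: 'a' (length 1) -> 0 match(es)
Matches found: []
Total: 0

0


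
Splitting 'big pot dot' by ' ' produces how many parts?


Splitting by ' ' breaks the string at each occurrence of the separator.
Text: 'big pot dot'
Parts after split:
  Part 1: 'big'
  Part 2: 'pot'
  Part 3: 'dot'
Total parts: 3

3


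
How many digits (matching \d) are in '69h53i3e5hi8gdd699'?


\d matches any digit 0-9.
Scanning '69h53i3e5hi8gdd699':
  pos 0: '6' -> DIGIT
  pos 1: '9' -> DIGIT
  pos 3: '5' -> DIGIT
  pos 4: '3' -> DIGIT
  pos 6: '3' -> DIGIT
  pos 8: '5' -> DIGIT
  pos 11: '8' -> DIGIT
  pos 15: '6' -> DIGIT
  pos 16: '9' -> DIGIT
  pos 17: '9' -> DIGIT
Digits found: ['6', '9', '5', '3', '3', '5', '8', '6', '9', '9']
Total: 10

10


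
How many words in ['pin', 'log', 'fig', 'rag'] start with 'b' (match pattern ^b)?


Pattern ^b anchors to start of word. Check which words begin with 'b':
  'pin' -> no
  'log' -> no
  'fig' -> no
  'rag' -> no
Matching words: []
Count: 0

0


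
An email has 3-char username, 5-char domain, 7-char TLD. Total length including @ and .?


An email address has format: username@domain.tld
Username length: 3
'@' character: 1
Domain length: 5
'.' character: 1
TLD length: 7
Total = 3 + 1 + 5 + 1 + 7 = 17

17


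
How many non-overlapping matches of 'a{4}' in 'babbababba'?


Pattern 'a{4}' matches exactly 4 consecutive a's (greedy, non-overlapping).
String: 'babbababba'
Scanning for runs of a's:
  Run at pos 1: 'a' (length 1) -> 0 match(es)
  Run at pos 4: 'a' (length 1) -> 0 match(es)
  Run at pos 6: 'a' (length 1) -> 0 match(es)
  Run at pos 9: 'a' (length 1) -> 0 match(es)
Matches found: []
Total: 0

0


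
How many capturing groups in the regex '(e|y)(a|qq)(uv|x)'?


To count capturing groups, count each '(' that starts a group.
Pattern: '(e|y)(a|qq)(uv|x)'
Walking through the pattern:
  Position 0: '(' -> group #1
  Position 5: '(' -> group #2
  Position 11: '(' -> group #3
Total capturing groups: 3

3


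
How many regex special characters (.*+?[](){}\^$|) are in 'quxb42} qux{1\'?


Regex special characters are: . * + ? [ ] ( ) { } \ ^ $ |
Scanning 'quxb42} qux{1\':
  pos 6: '}' -> SPECIAL
  pos 11: '{' -> SPECIAL
  pos 13: '\' -> SPECIAL
Special chars found: ['}', '{', '\\']
Total: 3

3


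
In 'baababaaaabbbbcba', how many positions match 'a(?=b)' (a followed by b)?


Lookahead 'a(?=b)' matches 'a' only when followed by 'b'.
String: 'baababaaaabbbbcba'
Checking each position where char is 'a':
  pos 1: 'a' -> no (next='a')
  pos 2: 'a' -> MATCH (next='b')
  pos 4: 'a' -> MATCH (next='b')
  pos 6: 'a' -> no (next='a')
  pos 7: 'a' -> no (next='a')
  pos 8: 'a' -> no (next='a')
  pos 9: 'a' -> MATCH (next='b')
Matching positions: [2, 4, 9]
Count: 3

3


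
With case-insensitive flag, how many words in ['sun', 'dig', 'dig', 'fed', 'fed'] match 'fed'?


Case-insensitive matching: compare each word's lowercase form to 'fed'.
  'sun' -> lower='sun' -> no
  'dig' -> lower='dig' -> no
  'dig' -> lower='dig' -> no
  'fed' -> lower='fed' -> MATCH
  'fed' -> lower='fed' -> MATCH
Matches: ['fed', 'fed']
Count: 2

2


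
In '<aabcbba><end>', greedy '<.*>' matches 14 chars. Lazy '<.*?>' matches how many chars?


Greedy '<.*>' tries to match as MUCH as possible.
Lazy '<.*?>' tries to match as LITTLE as possible.

String: '<aabcbba><end>'
Greedy '<.*>' starts at first '<' and extends to the LAST '>': '<aabcbba><end>' (14 chars)
Lazy '<.*?>' starts at first '<' and stops at the FIRST '>': '<aabcbba>' (9 chars)

9


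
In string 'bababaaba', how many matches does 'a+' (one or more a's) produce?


Pattern 'a+' matches one or more consecutive a's.
String: 'bababaaba'
Scanning for runs of a:
  Match 1: 'a' (length 1)
  Match 2: 'a' (length 1)
  Match 3: 'aa' (length 2)
  Match 4: 'a' (length 1)
Total matches: 4

4


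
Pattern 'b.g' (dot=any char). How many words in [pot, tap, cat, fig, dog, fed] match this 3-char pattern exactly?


Pattern 'b.g' means: starts with 'b', any single char, ends with 'g'.
Checking each word (must be exactly 3 chars):
  'pot' (len=3): no
  'tap' (len=3): no
  'cat' (len=3): no
  'fig' (len=3): no
  'dog' (len=3): no
  'fed' (len=3): no
Matching words: []
Total: 0

0


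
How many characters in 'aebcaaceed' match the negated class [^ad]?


Negated class [^ad] matches any char NOT in {a, d}
Scanning 'aebcaaceed':
  pos 0: 'a' -> no (excluded)
  pos 1: 'e' -> MATCH
  pos 2: 'b' -> MATCH
  pos 3: 'c' -> MATCH
  pos 4: 'a' -> no (excluded)
  pos 5: 'a' -> no (excluded)
  pos 6: 'c' -> MATCH
  pos 7: 'e' -> MATCH
  pos 8: 'e' -> MATCH
  pos 9: 'd' -> no (excluded)
Total matches: 6

6


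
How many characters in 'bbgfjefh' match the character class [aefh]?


Character class [aefh] matches any of: {a, e, f, h}
Scanning string 'bbgfjefh' character by character:
  pos 0: 'b' -> no
  pos 1: 'b' -> no
  pos 2: 'g' -> no
  pos 3: 'f' -> MATCH
  pos 4: 'j' -> no
  pos 5: 'e' -> MATCH
  pos 6: 'f' -> MATCH
  pos 7: 'h' -> MATCH
Total matches: 4

4


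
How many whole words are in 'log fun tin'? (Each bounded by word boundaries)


Word boundaries (\b) mark the start/end of each word.
Text: 'log fun tin'
Splitting by whitespace:
  Word 1: 'log'
  Word 2: 'fun'
  Word 3: 'tin'
Total whole words: 3

3


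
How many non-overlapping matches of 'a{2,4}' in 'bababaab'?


Pattern 'a{2,4}' matches between 2 and 4 consecutive a's (greedy).
String: 'bababaab'
Finding runs of a's and applying greedy matching:
  Run at pos 1: 'a' (length 1)
  Run at pos 3: 'a' (length 1)
  Run at pos 5: 'aa' (length 2)
Matches: ['aa']
Count: 1

1


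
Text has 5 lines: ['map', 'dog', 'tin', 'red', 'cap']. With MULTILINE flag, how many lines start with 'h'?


With MULTILINE flag, ^ matches the start of each line.
Lines: ['map', 'dog', 'tin', 'red', 'cap']
Checking which lines start with 'h':
  Line 1: 'map' -> no
  Line 2: 'dog' -> no
  Line 3: 'tin' -> no
  Line 4: 'red' -> no
  Line 5: 'cap' -> no
Matching lines: []
Count: 0

0


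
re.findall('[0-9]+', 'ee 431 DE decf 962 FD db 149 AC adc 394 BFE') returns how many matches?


Pattern '[0-9]+' finds one or more digits.
Text: 'ee 431 DE decf 962 FD db 149 AC adc 394 BFE'
Scanning for matches:
  Match 1: '431'
  Match 2: '962'
  Match 3: '149'
  Match 4: '394'
Total matches: 4

4


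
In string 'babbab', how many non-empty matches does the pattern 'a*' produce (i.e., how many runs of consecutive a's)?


Pattern 'a*' matches zero or more a's. We want non-empty runs of consecutive a's.
String: 'babbab'
Walking through the string to find runs of a's:
  Run 1: positions 1-1 -> 'a'
  Run 2: positions 4-4 -> 'a'
Non-empty runs found: ['a', 'a']
Count: 2

2


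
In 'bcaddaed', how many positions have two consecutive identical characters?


Looking for consecutive identical characters in 'bcaddaed':
  pos 0-1: 'b' vs 'c' -> different
  pos 1-2: 'c' vs 'a' -> different
  pos 2-3: 'a' vs 'd' -> different
  pos 3-4: 'd' vs 'd' -> MATCH ('dd')
  pos 4-5: 'd' vs 'a' -> different
  pos 5-6: 'a' vs 'e' -> different
  pos 6-7: 'e' vs 'd' -> different
Consecutive identical pairs: ['dd']
Count: 1

1


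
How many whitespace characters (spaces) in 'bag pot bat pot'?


\s matches whitespace characters (spaces, tabs, etc.).
Text: 'bag pot bat pot'
This text has 4 words separated by spaces.
Number of spaces = number of words - 1 = 4 - 1 = 3

3


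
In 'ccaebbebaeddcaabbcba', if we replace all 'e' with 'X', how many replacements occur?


re.sub('e', 'X', text) replaces every occurrence of 'e' with 'X'.
Text: 'ccaebbebaeddcaabbcba'
Scanning for 'e':
  pos 3: 'e' -> replacement #1
  pos 6: 'e' -> replacement #2
  pos 9: 'e' -> replacement #3
Total replacements: 3

3


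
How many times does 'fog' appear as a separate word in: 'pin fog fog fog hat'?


Scanning each word for exact match 'fog':
  Word 1: 'pin' -> no
  Word 2: 'fog' -> MATCH
  Word 3: 'fog' -> MATCH
  Word 4: 'fog' -> MATCH
  Word 5: 'hat' -> no
Total matches: 3

3


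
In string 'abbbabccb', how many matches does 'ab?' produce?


Pattern 'ab?' matches 'a' optionally followed by 'b'.
String: 'abbbabccb'
Scanning left to right for 'a' then checking next char:
  Match 1: 'ab' (a followed by b)
  Match 2: 'ab' (a followed by b)
Total matches: 2

2


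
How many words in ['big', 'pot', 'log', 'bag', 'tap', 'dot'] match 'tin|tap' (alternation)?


Alternation 'tin|tap' matches either 'tin' or 'tap'.
Checking each word:
  'big' -> no
  'pot' -> no
  'log' -> no
  'bag' -> no
  'tap' -> MATCH
  'dot' -> no
Matches: ['tap']
Count: 1

1


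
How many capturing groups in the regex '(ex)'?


To count capturing groups, count each '(' that starts a group.
Pattern: '(ex)'
Walking through the pattern:
  Position 0: '(' -> group #1
Total capturing groups: 1

1


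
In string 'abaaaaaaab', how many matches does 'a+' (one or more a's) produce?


Pattern 'a+' matches one or more consecutive a's.
String: 'abaaaaaaab'
Scanning for runs of a:
  Match 1: 'a' (length 1)
  Match 2: 'aaaaaaa' (length 7)
Total matches: 2

2


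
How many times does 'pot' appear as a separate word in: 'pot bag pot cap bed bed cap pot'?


Scanning each word for exact match 'pot':
  Word 1: 'pot' -> MATCH
  Word 2: 'bag' -> no
  Word 3: 'pot' -> MATCH
  Word 4: 'cap' -> no
  Word 5: 'bed' -> no
  Word 6: 'bed' -> no
  Word 7: 'cap' -> no
  Word 8: 'pot' -> MATCH
Total matches: 3

3


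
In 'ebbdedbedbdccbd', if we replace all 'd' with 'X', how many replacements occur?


re.sub('d', 'X', text) replaces every occurrence of 'd' with 'X'.
Text: 'ebbdedbedbdccbd'
Scanning for 'd':
  pos 3: 'd' -> replacement #1
  pos 5: 'd' -> replacement #2
  pos 8: 'd' -> replacement #3
  pos 10: 'd' -> replacement #4
  pos 14: 'd' -> replacement #5
Total replacements: 5

5


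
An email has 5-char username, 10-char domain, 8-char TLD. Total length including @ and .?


An email address has format: username@domain.tld
Username length: 5
'@' character: 1
Domain length: 10
'.' character: 1
TLD length: 8
Total = 5 + 1 + 10 + 1 + 8 = 25

25


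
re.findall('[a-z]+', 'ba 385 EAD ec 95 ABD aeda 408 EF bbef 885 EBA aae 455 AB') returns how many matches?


Pattern '[a-z]+' finds one or more lowercase letters.
Text: 'ba 385 EAD ec 95 ABD aeda 408 EF bbef 885 EBA aae 455 AB'
Scanning for matches:
  Match 1: 'ba'
  Match 2: 'ec'
  Match 3: 'aeda'
  Match 4: 'bbef'
  Match 5: 'aae'
Total matches: 5

5


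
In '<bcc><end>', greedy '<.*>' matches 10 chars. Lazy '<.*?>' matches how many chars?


Greedy '<.*>' tries to match as MUCH as possible.
Lazy '<.*?>' tries to match as LITTLE as possible.

String: '<bcc><end>'
Greedy '<.*>' starts at first '<' and extends to the LAST '>': '<bcc><end>' (10 chars)
Lazy '<.*?>' starts at first '<' and stops at the FIRST '>': '<bcc>' (5 chars)

5


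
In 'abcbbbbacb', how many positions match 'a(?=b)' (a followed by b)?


Lookahead 'a(?=b)' matches 'a' only when followed by 'b'.
String: 'abcbbbbacb'
Checking each position where char is 'a':
  pos 0: 'a' -> MATCH (next='b')
  pos 7: 'a' -> no (next='c')
Matching positions: [0]
Count: 1

1


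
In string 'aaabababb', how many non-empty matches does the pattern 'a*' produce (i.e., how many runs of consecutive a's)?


Pattern 'a*' matches zero or more a's. We want non-empty runs of consecutive a's.
String: 'aaabababb'
Walking through the string to find runs of a's:
  Run 1: positions 0-2 -> 'aaa'
  Run 2: positions 4-4 -> 'a'
  Run 3: positions 6-6 -> 'a'
Non-empty runs found: ['aaa', 'a', 'a']
Count: 3

3


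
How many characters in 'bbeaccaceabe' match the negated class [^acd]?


Negated class [^acd] matches any char NOT in {a, c, d}
Scanning 'bbeaccaceabe':
  pos 0: 'b' -> MATCH
  pos 1: 'b' -> MATCH
  pos 2: 'e' -> MATCH
  pos 3: 'a' -> no (excluded)
  pos 4: 'c' -> no (excluded)
  pos 5: 'c' -> no (excluded)
  pos 6: 'a' -> no (excluded)
  pos 7: 'c' -> no (excluded)
  pos 8: 'e' -> MATCH
  pos 9: 'a' -> no (excluded)
  pos 10: 'b' -> MATCH
  pos 11: 'e' -> MATCH
Total matches: 6

6


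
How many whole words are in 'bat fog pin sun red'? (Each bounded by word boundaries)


Word boundaries (\b) mark the start/end of each word.
Text: 'bat fog pin sun red'
Splitting by whitespace:
  Word 1: 'bat'
  Word 2: 'fog'
  Word 3: 'pin'
  Word 4: 'sun'
  Word 5: 'red'
Total whole words: 5

5


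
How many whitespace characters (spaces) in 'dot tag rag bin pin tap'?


\s matches whitespace characters (spaces, tabs, etc.).
Text: 'dot tag rag bin pin tap'
This text has 6 words separated by spaces.
Number of spaces = number of words - 1 = 6 - 1 = 5

5


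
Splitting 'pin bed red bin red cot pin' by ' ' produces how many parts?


Splitting by ' ' breaks the string at each occurrence of the separator.
Text: 'pin bed red bin red cot pin'
Parts after split:
  Part 1: 'pin'
  Part 2: 'bed'
  Part 3: 'red'
  Part 4: 'bin'
  Part 5: 'red'
  Part 6: 'cot'
  Part 7: 'pin'
Total parts: 7

7


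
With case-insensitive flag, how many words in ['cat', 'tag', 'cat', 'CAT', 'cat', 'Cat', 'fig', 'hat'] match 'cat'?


Case-insensitive matching: compare each word's lowercase form to 'cat'.
  'cat' -> lower='cat' -> MATCH
  'tag' -> lower='tag' -> no
  'cat' -> lower='cat' -> MATCH
  'CAT' -> lower='cat' -> MATCH
  'cat' -> lower='cat' -> MATCH
  'Cat' -> lower='cat' -> MATCH
  'fig' -> lower='fig' -> no
  'hat' -> lower='hat' -> no
Matches: ['cat', 'cat', 'CAT', 'cat', 'Cat']
Count: 5

5


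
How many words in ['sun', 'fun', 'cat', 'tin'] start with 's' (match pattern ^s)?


Pattern ^s anchors to start of word. Check which words begin with 's':
  'sun' -> MATCH (starts with 's')
  'fun' -> no
  'cat' -> no
  'tin' -> no
Matching words: ['sun']
Count: 1

1


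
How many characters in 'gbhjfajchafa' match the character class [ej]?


Character class [ej] matches any of: {e, j}
Scanning string 'gbhjfajchafa' character by character:
  pos 0: 'g' -> no
  pos 1: 'b' -> no
  pos 2: 'h' -> no
  pos 3: 'j' -> MATCH
  pos 4: 'f' -> no
  pos 5: 'a' -> no
  pos 6: 'j' -> MATCH
  pos 7: 'c' -> no
  pos 8: 'h' -> no
  pos 9: 'a' -> no
  pos 10: 'f' -> no
  pos 11: 'a' -> no
Total matches: 2

2


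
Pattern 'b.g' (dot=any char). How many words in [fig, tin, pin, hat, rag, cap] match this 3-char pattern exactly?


Pattern 'b.g' means: starts with 'b', any single char, ends with 'g'.
Checking each word (must be exactly 3 chars):
  'fig' (len=3): no
  'tin' (len=3): no
  'pin' (len=3): no
  'hat' (len=3): no
  'rag' (len=3): no
  'cap' (len=3): no
Matching words: []
Total: 0

0


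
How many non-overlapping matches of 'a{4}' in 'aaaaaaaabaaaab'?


Pattern 'a{4}' matches exactly 4 consecutive a's (greedy, non-overlapping).
String: 'aaaaaaaabaaaab'
Scanning for runs of a's:
  Run at pos 0: 'aaaaaaaa' (length 8) -> 2 match(es)
  Run at pos 9: 'aaaa' (length 4) -> 1 match(es)
Matches found: ['aaaa', 'aaaa', 'aaaa']
Total: 3

3


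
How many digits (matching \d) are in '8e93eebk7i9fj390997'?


\d matches any digit 0-9.
Scanning '8e93eebk7i9fj390997':
  pos 0: '8' -> DIGIT
  pos 2: '9' -> DIGIT
  pos 3: '3' -> DIGIT
  pos 8: '7' -> DIGIT
  pos 10: '9' -> DIGIT
  pos 13: '3' -> DIGIT
  pos 14: '9' -> DIGIT
  pos 15: '0' -> DIGIT
  pos 16: '9' -> DIGIT
  pos 17: '9' -> DIGIT
  pos 18: '7' -> DIGIT
Digits found: ['8', '9', '3', '7', '9', '3', '9', '0', '9', '9', '7']
Total: 11

11


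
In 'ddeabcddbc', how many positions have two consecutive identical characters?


Looking for consecutive identical characters in 'ddeabcddbc':
  pos 0-1: 'd' vs 'd' -> MATCH ('dd')
  pos 1-2: 'd' vs 'e' -> different
  pos 2-3: 'e' vs 'a' -> different
  pos 3-4: 'a' vs 'b' -> different
  pos 4-5: 'b' vs 'c' -> different
  pos 5-6: 'c' vs 'd' -> different
  pos 6-7: 'd' vs 'd' -> MATCH ('dd')
  pos 7-8: 'd' vs 'b' -> different
  pos 8-9: 'b' vs 'c' -> different
Consecutive identical pairs: ['dd', 'dd']
Count: 2

2


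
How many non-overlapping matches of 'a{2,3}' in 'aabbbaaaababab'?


Pattern 'a{2,3}' matches between 2 and 3 consecutive a's (greedy).
String: 'aabbbaaaababab'
Finding runs of a's and applying greedy matching:
  Run at pos 0: 'aa' (length 2)
  Run at pos 5: 'aaaa' (length 4)
  Run at pos 10: 'a' (length 1)
  Run at pos 12: 'a' (length 1)
Matches: ['aa', 'aaa']
Count: 2

2


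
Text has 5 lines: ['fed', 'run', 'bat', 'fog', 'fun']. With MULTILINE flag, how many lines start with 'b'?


With MULTILINE flag, ^ matches the start of each line.
Lines: ['fed', 'run', 'bat', 'fog', 'fun']
Checking which lines start with 'b':
  Line 1: 'fed' -> no
  Line 2: 'run' -> no
  Line 3: 'bat' -> MATCH
  Line 4: 'fog' -> no
  Line 5: 'fun' -> no
Matching lines: ['bat']
Count: 1

1


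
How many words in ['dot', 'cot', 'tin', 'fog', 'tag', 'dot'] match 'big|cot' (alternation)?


Alternation 'big|cot' matches either 'big' or 'cot'.
Checking each word:
  'dot' -> no
  'cot' -> MATCH
  'tin' -> no
  'fog' -> no
  'tag' -> no
  'dot' -> no
Matches: ['cot']
Count: 1

1


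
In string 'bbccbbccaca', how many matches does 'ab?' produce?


Pattern 'ab?' matches 'a' optionally followed by 'b'.
String: 'bbccbbccaca'
Scanning left to right for 'a' then checking next char:
  Match 1: 'a' (a not followed by b)
  Match 2: 'a' (a not followed by b)
Total matches: 2

2


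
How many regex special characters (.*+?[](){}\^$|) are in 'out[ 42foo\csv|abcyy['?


Regex special characters are: . * + ? [ ] ( ) { } \ ^ $ |
Scanning 'out[ 42foo\csv|abcyy[':
  pos 3: '[' -> SPECIAL
  pos 10: '\' -> SPECIAL
  pos 14: '|' -> SPECIAL
  pos 20: '[' -> SPECIAL
Special chars found: ['[', '\\', '|', '[']
Total: 4

4


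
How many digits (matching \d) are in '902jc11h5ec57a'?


\d matches any digit 0-9.
Scanning '902jc11h5ec57a':
  pos 0: '9' -> DIGIT
  pos 1: '0' -> DIGIT
  pos 2: '2' -> DIGIT
  pos 5: '1' -> DIGIT
  pos 6: '1' -> DIGIT
  pos 8: '5' -> DIGIT
  pos 11: '5' -> DIGIT
  pos 12: '7' -> DIGIT
Digits found: ['9', '0', '2', '1', '1', '5', '5', '7']
Total: 8

8


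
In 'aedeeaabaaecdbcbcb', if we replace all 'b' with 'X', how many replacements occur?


re.sub('b', 'X', text) replaces every occurrence of 'b' with 'X'.
Text: 'aedeeaabaaecdbcbcb'
Scanning for 'b':
  pos 7: 'b' -> replacement #1
  pos 13: 'b' -> replacement #2
  pos 15: 'b' -> replacement #3
  pos 17: 'b' -> replacement #4
Total replacements: 4

4


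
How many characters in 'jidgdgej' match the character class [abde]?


Character class [abde] matches any of: {a, b, d, e}
Scanning string 'jidgdgej' character by character:
  pos 0: 'j' -> no
  pos 1: 'i' -> no
  pos 2: 'd' -> MATCH
  pos 3: 'g' -> no
  pos 4: 'd' -> MATCH
  pos 5: 'g' -> no
  pos 6: 'e' -> MATCH
  pos 7: 'j' -> no
Total matches: 3

3


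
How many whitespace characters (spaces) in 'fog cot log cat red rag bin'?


\s matches whitespace characters (spaces, tabs, etc.).
Text: 'fog cot log cat red rag bin'
This text has 7 words separated by spaces.
Number of spaces = number of words - 1 = 7 - 1 = 6

6


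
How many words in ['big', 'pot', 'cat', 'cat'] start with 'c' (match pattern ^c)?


Pattern ^c anchors to start of word. Check which words begin with 'c':
  'big' -> no
  'pot' -> no
  'cat' -> MATCH (starts with 'c')
  'cat' -> MATCH (starts with 'c')
Matching words: ['cat', 'cat']
Count: 2

2


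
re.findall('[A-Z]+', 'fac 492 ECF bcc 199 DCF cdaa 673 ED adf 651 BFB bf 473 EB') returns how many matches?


Pattern '[A-Z]+' finds one or more uppercase letters.
Text: 'fac 492 ECF bcc 199 DCF cdaa 673 ED adf 651 BFB bf 473 EB'
Scanning for matches:
  Match 1: 'ECF'
  Match 2: 'DCF'
  Match 3: 'ED'
  Match 4: 'BFB'
  Match 5: 'EB'
Total matches: 5

5


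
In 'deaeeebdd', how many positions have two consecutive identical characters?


Looking for consecutive identical characters in 'deaeeebdd':
  pos 0-1: 'd' vs 'e' -> different
  pos 1-2: 'e' vs 'a' -> different
  pos 2-3: 'a' vs 'e' -> different
  pos 3-4: 'e' vs 'e' -> MATCH ('ee')
  pos 4-5: 'e' vs 'e' -> MATCH ('ee')
  pos 5-6: 'e' vs 'b' -> different
  pos 6-7: 'b' vs 'd' -> different
  pos 7-8: 'd' vs 'd' -> MATCH ('dd')
Consecutive identical pairs: ['ee', 'ee', 'dd']
Count: 3

3


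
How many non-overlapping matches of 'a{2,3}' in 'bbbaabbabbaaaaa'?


Pattern 'a{2,3}' matches between 2 and 3 consecutive a's (greedy).
String: 'bbbaabbabbaaaaa'
Finding runs of a's and applying greedy matching:
  Run at pos 3: 'aa' (length 2)
  Run at pos 7: 'a' (length 1)
  Run at pos 10: 'aaaaa' (length 5)
Matches: ['aa', 'aaa', 'aa']
Count: 3

3


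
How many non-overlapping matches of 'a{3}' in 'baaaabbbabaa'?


Pattern 'a{3}' matches exactly 3 consecutive a's (greedy, non-overlapping).
String: 'baaaabbbabaa'
Scanning for runs of a's:
  Run at pos 1: 'aaaa' (length 4) -> 1 match(es)
  Run at pos 8: 'a' (length 1) -> 0 match(es)
  Run at pos 10: 'aa' (length 2) -> 0 match(es)
Matches found: ['aaa']
Total: 1

1


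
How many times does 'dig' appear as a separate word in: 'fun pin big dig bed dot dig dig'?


Scanning each word for exact match 'dig':
  Word 1: 'fun' -> no
  Word 2: 'pin' -> no
  Word 3: 'big' -> no
  Word 4: 'dig' -> MATCH
  Word 5: 'bed' -> no
  Word 6: 'dot' -> no
  Word 7: 'dig' -> MATCH
  Word 8: 'dig' -> MATCH
Total matches: 3

3


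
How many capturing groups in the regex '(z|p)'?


To count capturing groups, count each '(' that starts a group.
Pattern: '(z|p)'
Walking through the pattern:
  Position 0: '(' -> group #1
Total capturing groups: 1

1


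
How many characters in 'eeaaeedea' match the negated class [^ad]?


Negated class [^ad] matches any char NOT in {a, d}
Scanning 'eeaaeedea':
  pos 0: 'e' -> MATCH
  pos 1: 'e' -> MATCH
  pos 2: 'a' -> no (excluded)
  pos 3: 'a' -> no (excluded)
  pos 4: 'e' -> MATCH
  pos 5: 'e' -> MATCH
  pos 6: 'd' -> no (excluded)
  pos 7: 'e' -> MATCH
  pos 8: 'a' -> no (excluded)
Total matches: 5

5


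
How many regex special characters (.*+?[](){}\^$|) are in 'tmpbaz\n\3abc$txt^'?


Regex special characters are: . * + ? [ ] ( ) { } \ ^ $ |
Scanning 'tmpbaz\n\3abc$txt^':
  pos 6: '\' -> SPECIAL
  pos 8: '\' -> SPECIAL
  pos 13: '$' -> SPECIAL
  pos 17: '^' -> SPECIAL
Special chars found: ['\\', '\\', '$', '^']
Total: 4

4


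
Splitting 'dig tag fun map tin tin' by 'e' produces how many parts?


Splitting by 'e' breaks the string at each occurrence of the separator.
Text: 'dig tag fun map tin tin'
Parts after split:
  Part 1: 'dig tag fun map tin tin'
Total parts: 1

1


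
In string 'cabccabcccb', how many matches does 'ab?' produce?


Pattern 'ab?' matches 'a' optionally followed by 'b'.
String: 'cabccabcccb'
Scanning left to right for 'a' then checking next char:
  Match 1: 'ab' (a followed by b)
  Match 2: 'ab' (a followed by b)
Total matches: 2

2


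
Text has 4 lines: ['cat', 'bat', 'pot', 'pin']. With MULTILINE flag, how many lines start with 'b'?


With MULTILINE flag, ^ matches the start of each line.
Lines: ['cat', 'bat', 'pot', 'pin']
Checking which lines start with 'b':
  Line 1: 'cat' -> no
  Line 2: 'bat' -> MATCH
  Line 3: 'pot' -> no
  Line 4: 'pin' -> no
Matching lines: ['bat']
Count: 1

1


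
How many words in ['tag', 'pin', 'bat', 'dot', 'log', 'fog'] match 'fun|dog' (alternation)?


Alternation 'fun|dog' matches either 'fun' or 'dog'.
Checking each word:
  'tag' -> no
  'pin' -> no
  'bat' -> no
  'dot' -> no
  'log' -> no
  'fog' -> no
Matches: []
Count: 0

0


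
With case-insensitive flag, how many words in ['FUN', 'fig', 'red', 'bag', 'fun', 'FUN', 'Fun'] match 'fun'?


Case-insensitive matching: compare each word's lowercase form to 'fun'.
  'FUN' -> lower='fun' -> MATCH
  'fig' -> lower='fig' -> no
  'red' -> lower='red' -> no
  'bag' -> lower='bag' -> no
  'fun' -> lower='fun' -> MATCH
  'FUN' -> lower='fun' -> MATCH
  'Fun' -> lower='fun' -> MATCH
Matches: ['FUN', 'fun', 'FUN', 'Fun']
Count: 4

4


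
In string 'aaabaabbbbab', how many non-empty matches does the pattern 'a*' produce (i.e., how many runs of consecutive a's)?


Pattern 'a*' matches zero or more a's. We want non-empty runs of consecutive a's.
String: 'aaabaabbbbab'
Walking through the string to find runs of a's:
  Run 1: positions 0-2 -> 'aaa'
  Run 2: positions 4-5 -> 'aa'
  Run 3: positions 10-10 -> 'a'
Non-empty runs found: ['aaa', 'aa', 'a']
Count: 3

3


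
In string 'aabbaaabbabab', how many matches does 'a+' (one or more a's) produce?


Pattern 'a+' matches one or more consecutive a's.
String: 'aabbaaabbabab'
Scanning for runs of a:
  Match 1: 'aa' (length 2)
  Match 2: 'aaa' (length 3)
  Match 3: 'a' (length 1)
  Match 4: 'a' (length 1)
Total matches: 4

4


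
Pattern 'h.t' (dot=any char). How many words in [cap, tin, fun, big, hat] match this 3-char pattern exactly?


Pattern 'h.t' means: starts with 'h', any single char, ends with 't'.
Checking each word (must be exactly 3 chars):
  'cap' (len=3): no
  'tin' (len=3): no
  'fun' (len=3): no
  'big' (len=3): no
  'hat' (len=3): MATCH
Matching words: ['hat']
Total: 1

1


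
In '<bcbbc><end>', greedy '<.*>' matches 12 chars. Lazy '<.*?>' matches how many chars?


Greedy '<.*>' tries to match as MUCH as possible.
Lazy '<.*?>' tries to match as LITTLE as possible.

String: '<bcbbc><end>'
Greedy '<.*>' starts at first '<' and extends to the LAST '>': '<bcbbc><end>' (12 chars)
Lazy '<.*?>' starts at first '<' and stops at the FIRST '>': '<bcbbc>' (7 chars)

7


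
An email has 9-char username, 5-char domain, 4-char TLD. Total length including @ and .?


An email address has format: username@domain.tld
Username length: 9
'@' character: 1
Domain length: 5
'.' character: 1
TLD length: 4
Total = 9 + 1 + 5 + 1 + 4 = 20

20


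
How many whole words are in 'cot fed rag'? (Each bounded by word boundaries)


Word boundaries (\b) mark the start/end of each word.
Text: 'cot fed rag'
Splitting by whitespace:
  Word 1: 'cot'
  Word 2: 'fed'
  Word 3: 'rag'
Total whole words: 3

3


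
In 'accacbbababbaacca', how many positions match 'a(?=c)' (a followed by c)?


Lookahead 'a(?=c)' matches 'a' only when followed by 'c'.
String: 'accacbbababbaacca'
Checking each position where char is 'a':
  pos 0: 'a' -> MATCH (next='c')
  pos 3: 'a' -> MATCH (next='c')
  pos 7: 'a' -> no (next='b')
  pos 9: 'a' -> no (next='b')
  pos 12: 'a' -> no (next='a')
  pos 13: 'a' -> MATCH (next='c')
Matching positions: [0, 3, 13]
Count: 3

3


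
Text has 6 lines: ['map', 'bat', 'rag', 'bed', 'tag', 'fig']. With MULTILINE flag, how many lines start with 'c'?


With MULTILINE flag, ^ matches the start of each line.
Lines: ['map', 'bat', 'rag', 'bed', 'tag', 'fig']
Checking which lines start with 'c':
  Line 1: 'map' -> no
  Line 2: 'bat' -> no
  Line 3: 'rag' -> no
  Line 4: 'bed' -> no
  Line 5: 'tag' -> no
  Line 6: 'fig' -> no
Matching lines: []
Count: 0

0


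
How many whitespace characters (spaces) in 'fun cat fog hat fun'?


\s matches whitespace characters (spaces, tabs, etc.).
Text: 'fun cat fog hat fun'
This text has 5 words separated by spaces.
Number of spaces = number of words - 1 = 5 - 1 = 4

4


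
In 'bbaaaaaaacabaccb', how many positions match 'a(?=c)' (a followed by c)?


Lookahead 'a(?=c)' matches 'a' only when followed by 'c'.
String: 'bbaaaaaaacabaccb'
Checking each position where char is 'a':
  pos 2: 'a' -> no (next='a')
  pos 3: 'a' -> no (next='a')
  pos 4: 'a' -> no (next='a')
  pos 5: 'a' -> no (next='a')
  pos 6: 'a' -> no (next='a')
  pos 7: 'a' -> no (next='a')
  pos 8: 'a' -> MATCH (next='c')
  pos 10: 'a' -> no (next='b')
  pos 12: 'a' -> MATCH (next='c')
Matching positions: [8, 12]
Count: 2

2


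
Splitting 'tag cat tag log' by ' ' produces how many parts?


Splitting by ' ' breaks the string at each occurrence of the separator.
Text: 'tag cat tag log'
Parts after split:
  Part 1: 'tag'
  Part 2: 'cat'
  Part 3: 'tag'
  Part 4: 'log'
Total parts: 4

4


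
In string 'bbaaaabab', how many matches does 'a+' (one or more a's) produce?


Pattern 'a+' matches one or more consecutive a's.
String: 'bbaaaabab'
Scanning for runs of a:
  Match 1: 'aaaa' (length 4)
  Match 2: 'a' (length 1)
Total matches: 2

2


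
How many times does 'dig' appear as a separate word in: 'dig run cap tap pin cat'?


Scanning each word for exact match 'dig':
  Word 1: 'dig' -> MATCH
  Word 2: 'run' -> no
  Word 3: 'cap' -> no
  Word 4: 'tap' -> no
  Word 5: 'pin' -> no
  Word 6: 'cat' -> no
Total matches: 1

1


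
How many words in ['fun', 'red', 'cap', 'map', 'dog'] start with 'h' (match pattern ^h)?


Pattern ^h anchors to start of word. Check which words begin with 'h':
  'fun' -> no
  'red' -> no
  'cap' -> no
  'map' -> no
  'dog' -> no
Matching words: []
Count: 0

0


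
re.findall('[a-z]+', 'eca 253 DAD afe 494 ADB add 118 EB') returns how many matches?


Pattern '[a-z]+' finds one or more lowercase letters.
Text: 'eca 253 DAD afe 494 ADB add 118 EB'
Scanning for matches:
  Match 1: 'eca'
  Match 2: 'afe'
  Match 3: 'add'
Total matches: 3

3


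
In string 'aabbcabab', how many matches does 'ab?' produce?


Pattern 'ab?' matches 'a' optionally followed by 'b'.
String: 'aabbcabab'
Scanning left to right for 'a' then checking next char:
  Match 1: 'a' (a not followed by b)
  Match 2: 'ab' (a followed by b)
  Match 3: 'ab' (a followed by b)
  Match 4: 'ab' (a followed by b)
Total matches: 4

4


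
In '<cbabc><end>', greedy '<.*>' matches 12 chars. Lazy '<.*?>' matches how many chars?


Greedy '<.*>' tries to match as MUCH as possible.
Lazy '<.*?>' tries to match as LITTLE as possible.

String: '<cbabc><end>'
Greedy '<.*>' starts at first '<' and extends to the LAST '>': '<cbabc><end>' (12 chars)
Lazy '<.*?>' starts at first '<' and stops at the FIRST '>': '<cbabc>' (7 chars)

7


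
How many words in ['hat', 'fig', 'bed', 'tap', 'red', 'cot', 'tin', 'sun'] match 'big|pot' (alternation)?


Alternation 'big|pot' matches either 'big' or 'pot'.
Checking each word:
  'hat' -> no
  'fig' -> no
  'bed' -> no
  'tap' -> no
  'red' -> no
  'cot' -> no
  'tin' -> no
  'sun' -> no
Matches: []
Count: 0

0


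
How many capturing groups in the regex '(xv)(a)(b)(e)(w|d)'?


To count capturing groups, count each '(' that starts a group.
Pattern: '(xv)(a)(b)(e)(w|d)'
Walking through the pattern:
  Position 0: '(' -> group #1
  Position 4: '(' -> group #2
  Position 7: '(' -> group #3
  Position 10: '(' -> group #4
  Position 13: '(' -> group #5
Total capturing groups: 5

5


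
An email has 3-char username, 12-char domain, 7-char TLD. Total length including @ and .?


An email address has format: username@domain.tld
Username length: 3
'@' character: 1
Domain length: 12
'.' character: 1
TLD length: 7
Total = 3 + 1 + 12 + 1 + 7 = 24

24


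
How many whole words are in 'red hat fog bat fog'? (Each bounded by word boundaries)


Word boundaries (\b) mark the start/end of each word.
Text: 'red hat fog bat fog'
Splitting by whitespace:
  Word 1: 'red'
  Word 2: 'hat'
  Word 3: 'fog'
  Word 4: 'bat'
  Word 5: 'fog'
Total whole words: 5

5
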